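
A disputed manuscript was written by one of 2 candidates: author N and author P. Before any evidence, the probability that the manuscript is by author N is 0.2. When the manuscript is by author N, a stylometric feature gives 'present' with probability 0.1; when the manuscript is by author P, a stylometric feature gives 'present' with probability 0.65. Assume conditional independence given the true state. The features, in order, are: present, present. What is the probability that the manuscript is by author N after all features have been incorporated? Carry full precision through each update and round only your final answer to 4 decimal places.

0.0059

After 'present': P(author N) = 0.1·0.2000 / (0.1·0.2000 + 0.65·0.8000) ≈ 0.0370
After 'present': P(author N) = 0.1·0.0370 / (0.1·0.0370 + 0.65·0.9630) ≈ 0.0059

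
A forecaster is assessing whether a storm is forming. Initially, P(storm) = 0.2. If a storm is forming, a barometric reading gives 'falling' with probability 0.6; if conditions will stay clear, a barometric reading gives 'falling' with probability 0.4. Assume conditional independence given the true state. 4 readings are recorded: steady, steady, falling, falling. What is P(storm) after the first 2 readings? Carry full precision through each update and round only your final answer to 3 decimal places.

0.100

Each posterior becomes the prior for the next update.
After 'steady': P(storm) = 0.4·0.2000 / (0.4·0.2000 + 0.6·0.8000) ≈ 0.1429
After 'steady': P(storm) = 0.4·0.1429 / (0.4·0.1429 + 0.6·0.8571) ≈ 0.1000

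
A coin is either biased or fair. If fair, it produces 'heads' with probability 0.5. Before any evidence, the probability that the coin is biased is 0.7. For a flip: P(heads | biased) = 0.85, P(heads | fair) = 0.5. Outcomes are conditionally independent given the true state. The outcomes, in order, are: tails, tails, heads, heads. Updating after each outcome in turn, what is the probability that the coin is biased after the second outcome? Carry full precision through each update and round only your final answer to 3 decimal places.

0.174

Each posterior becomes the prior for the next update.
After 'tails': P(biased) = 0.15·0.7000 / (0.15·0.7000 + 0.5·0.3000) ≈ 0.4118
After 'tails': P(biased) = 0.15·0.4118 / (0.15·0.4118 + 0.5·0.5882) ≈ 0.1736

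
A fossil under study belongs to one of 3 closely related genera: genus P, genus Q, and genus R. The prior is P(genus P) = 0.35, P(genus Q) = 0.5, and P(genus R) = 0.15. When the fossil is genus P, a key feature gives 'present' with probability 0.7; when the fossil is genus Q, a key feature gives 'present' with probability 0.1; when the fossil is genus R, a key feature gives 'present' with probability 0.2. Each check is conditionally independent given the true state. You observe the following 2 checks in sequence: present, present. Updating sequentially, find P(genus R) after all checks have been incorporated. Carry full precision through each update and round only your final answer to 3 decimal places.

0.033

After 'present': normaliser = 0.7·0.3500 + 0.1·0.5000 + 0.2·0.1500; P(genus P) ≈ 0.7538, P(genus Q) ≈ 0.1538, P(genus R) ≈ 0.0923
After 'present': normaliser = 0.7·0.7538 + 0.1·0.1538 + 0.2·0.0923; P(genus P) ≈ 0.9397, P(genus Q) ≈ 0.0274, P(genus R) ≈ 0.0329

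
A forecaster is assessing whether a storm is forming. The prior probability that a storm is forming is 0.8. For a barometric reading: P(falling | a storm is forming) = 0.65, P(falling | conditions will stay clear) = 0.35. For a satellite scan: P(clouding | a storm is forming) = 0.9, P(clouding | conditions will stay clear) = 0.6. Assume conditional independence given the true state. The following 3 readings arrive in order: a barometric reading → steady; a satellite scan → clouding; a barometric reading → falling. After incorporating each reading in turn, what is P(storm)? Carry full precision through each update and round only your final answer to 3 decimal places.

After a barometric reading='steady': P(storm) = 0.35·0.8000 / (0.35·0.8000 + 0.65·0.2000) ≈ 0.6829
After a satellite scan='clouding': P(storm) = 0.9·0.6829 / (0.9·0.6829 + 0.6·0.3171) ≈ 0.7636
After a barometric reading='falling': P(storm) = 0.65·0.7636 / (0.65·0.7636 + 0.35·0.2364) ≈ 0.8571

0.857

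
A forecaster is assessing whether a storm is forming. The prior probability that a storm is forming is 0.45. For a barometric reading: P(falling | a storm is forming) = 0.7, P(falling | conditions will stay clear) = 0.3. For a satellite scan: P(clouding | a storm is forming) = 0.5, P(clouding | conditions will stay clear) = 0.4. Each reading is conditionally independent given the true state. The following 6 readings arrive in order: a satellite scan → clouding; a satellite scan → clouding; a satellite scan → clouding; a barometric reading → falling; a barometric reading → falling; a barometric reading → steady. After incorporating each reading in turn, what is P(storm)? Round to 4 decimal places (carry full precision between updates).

Apply Bayes' rule sequentially, carrying P(storm) forward.
After a satellite scan='clouding': P(storm) = 0.5·0.4500 / (0.5·0.4500 + 0.4·0.5500) ≈ 0.5056
After a satellite scan='clouding': P(storm) = 0.5·0.5056 / (0.5·0.5056 + 0.4·0.4944) ≈ 0.5611
After a satellite scan='clouding': P(storm) = 0.5·0.5611 / (0.5·0.5611 + 0.4·0.4389) ≈ 0.6151
After a barometric reading='falling': P(storm) = 0.7·0.6151 / (0.7·0.6151 + 0.3·0.3849) ≈ 0.7885
After a barometric reading='falling': P(storm) = 0.7·0.7885 / (0.7·0.7885 + 0.3·0.2115) ≈ 0.8969
After a barometric reading='steady': P(storm) = 0.3·0.8969 / (0.3·0.8969 + 0.7·0.1031) ≈ 0.7885

0.7885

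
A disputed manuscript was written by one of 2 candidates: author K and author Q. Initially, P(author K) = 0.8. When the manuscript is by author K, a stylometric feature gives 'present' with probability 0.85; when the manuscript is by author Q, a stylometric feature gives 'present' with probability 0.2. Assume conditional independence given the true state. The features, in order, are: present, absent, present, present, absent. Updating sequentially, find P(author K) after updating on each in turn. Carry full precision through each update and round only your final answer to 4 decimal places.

0.9152

After 'present': P(author K) = 0.85·0.8000 / (0.85·0.8000 + 0.2·0.2000) ≈ 0.9444
After 'absent': P(author K) = 0.15·0.9444 / (0.15·0.9444 + 0.8·0.0556) ≈ 0.7612
After 'present': P(author K) = 0.85·0.7612 / (0.85·0.7612 + 0.2·0.2388) ≈ 0.9313
After 'present': P(author K) = 0.85·0.9313 / (0.85·0.9313 + 0.2·0.0687) ≈ 0.9829
After 'absent': P(author K) = 0.15·0.9829 / (0.15·0.9829 + 0.8·0.0171) ≈ 0.9152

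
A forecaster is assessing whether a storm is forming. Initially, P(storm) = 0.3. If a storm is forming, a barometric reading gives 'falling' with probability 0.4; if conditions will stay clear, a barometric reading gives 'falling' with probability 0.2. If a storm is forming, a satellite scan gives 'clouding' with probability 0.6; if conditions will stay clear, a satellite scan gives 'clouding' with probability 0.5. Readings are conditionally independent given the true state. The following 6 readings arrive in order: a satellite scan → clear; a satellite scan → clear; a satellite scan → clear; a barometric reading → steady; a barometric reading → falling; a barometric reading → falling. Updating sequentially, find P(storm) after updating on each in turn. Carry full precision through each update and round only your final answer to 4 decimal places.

After a satellite scan='clear': P(storm) = 0.4·0.3000 / (0.4·0.3000 + 0.5·0.7000) ≈ 0.2553
After a satellite scan='clear': P(storm) = 0.4·0.2553 / (0.4·0.2553 + 0.5·0.7447) ≈ 0.2152
After a satellite scan='clear': P(storm) = 0.4·0.2152 / (0.4·0.2152 + 0.5·0.7848) ≈ 0.1799
After a barometric reading='steady': P(storm) = 0.6·0.1799 / (0.6·0.1799 + 0.8·0.8201) ≈ 0.1413
After a barometric reading='falling': P(storm) = 0.4·0.1413 / (0.4·0.1413 + 0.2·0.8587) ≈ 0.2476
After a barometric reading='falling': P(storm) = 0.4·0.2476 / (0.4·0.2476 + 0.2·0.7524) ≈ 0.3970

0.3970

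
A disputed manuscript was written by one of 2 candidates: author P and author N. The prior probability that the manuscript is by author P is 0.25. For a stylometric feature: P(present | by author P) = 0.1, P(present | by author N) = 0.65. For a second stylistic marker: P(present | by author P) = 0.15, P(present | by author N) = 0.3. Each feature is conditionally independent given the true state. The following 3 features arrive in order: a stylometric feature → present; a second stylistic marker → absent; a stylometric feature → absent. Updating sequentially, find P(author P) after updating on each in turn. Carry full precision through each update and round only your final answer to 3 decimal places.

After a stylometric feature='present': P(author P) = 0.1·0.2500 / (0.1·0.2500 + 0.65·0.7500) ≈ 0.0488
After a second stylistic marker='absent': P(author P) = 0.85·0.0488 / (0.85·0.0488 + 0.7·0.9512) ≈ 0.0586
After a stylometric feature='absent': P(author P) = 0.9·0.0586 / (0.9·0.0586 + 0.35·0.9414) ≈ 0.1380

0.138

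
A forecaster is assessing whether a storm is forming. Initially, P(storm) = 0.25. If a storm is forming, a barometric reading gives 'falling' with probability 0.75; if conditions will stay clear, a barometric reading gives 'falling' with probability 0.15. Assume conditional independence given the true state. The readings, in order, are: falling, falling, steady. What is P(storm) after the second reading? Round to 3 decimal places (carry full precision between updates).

0.893

Each posterior becomes the prior for the next update.
After 'falling': P(storm) = 0.75·0.2500 / (0.75·0.2500 + 0.15·0.7500) ≈ 0.6250
After 'falling': P(storm) = 0.75·0.6250 / (0.75·0.6250 + 0.15·0.3750) ≈ 0.8929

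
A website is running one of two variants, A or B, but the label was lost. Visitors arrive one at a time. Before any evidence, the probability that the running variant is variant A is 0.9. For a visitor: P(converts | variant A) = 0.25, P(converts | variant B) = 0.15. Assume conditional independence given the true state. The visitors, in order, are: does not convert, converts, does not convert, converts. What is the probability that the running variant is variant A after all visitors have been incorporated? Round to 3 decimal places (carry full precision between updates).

Each posterior becomes the prior for the next update.
After 'does not convert': P(A) = 0.75·0.9000 / (0.75·0.9000 + 0.85·0.1000) ≈ 0.8882
After 'converts': P(A) = 0.25·0.8882 / (0.25·0.8882 + 0.15·0.1118) ≈ 0.9298
After 'does not convert': P(A) = 0.75·0.9298 / (0.75·0.9298 + 0.85·0.0702) ≈ 0.9211
After 'converts': P(A) = 0.25·0.9211 / (0.25·0.9211 + 0.15·0.0789) ≈ 0.9511

0.951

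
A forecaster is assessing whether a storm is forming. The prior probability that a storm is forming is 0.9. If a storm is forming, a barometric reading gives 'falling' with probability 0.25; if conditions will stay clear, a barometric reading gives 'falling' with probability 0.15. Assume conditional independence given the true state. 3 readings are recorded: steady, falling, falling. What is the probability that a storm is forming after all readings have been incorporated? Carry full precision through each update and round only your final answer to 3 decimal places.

After 'steady': P(storm) = 0.75·0.9000 / (0.75·0.9000 + 0.85·0.1000) ≈ 0.8882
After 'falling': P(storm) = 0.25·0.8882 / (0.25·0.8882 + 0.15·0.1118) ≈ 0.9298
After 'falling': P(storm) = 0.25·0.9298 / (0.25·0.9298 + 0.15·0.0702) ≈ 0.9566

0.957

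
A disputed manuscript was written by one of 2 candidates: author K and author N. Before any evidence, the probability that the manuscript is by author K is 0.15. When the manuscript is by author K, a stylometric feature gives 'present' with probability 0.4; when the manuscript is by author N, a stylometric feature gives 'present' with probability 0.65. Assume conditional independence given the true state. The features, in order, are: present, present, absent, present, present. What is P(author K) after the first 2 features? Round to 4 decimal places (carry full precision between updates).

0.0626

After 'present': P(author K) = 0.4·0.1500 / (0.4·0.1500 + 0.65·0.8500) ≈ 0.0980
After 'present': P(author K) = 0.4·0.0980 / (0.4·0.0980 + 0.65·0.9020) ≈ 0.0626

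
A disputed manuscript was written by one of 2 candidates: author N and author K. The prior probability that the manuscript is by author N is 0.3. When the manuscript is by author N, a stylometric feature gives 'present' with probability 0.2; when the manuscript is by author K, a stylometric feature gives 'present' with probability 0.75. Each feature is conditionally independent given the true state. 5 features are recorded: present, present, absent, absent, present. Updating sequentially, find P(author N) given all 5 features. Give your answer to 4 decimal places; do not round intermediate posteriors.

0.0768

After 'present': P(author N) = 0.2·0.3000 / (0.2·0.3000 + 0.75·0.7000) ≈ 0.1026
After 'present': P(author N) = 0.2·0.1026 / (0.2·0.1026 + 0.75·0.8974) ≈ 0.0296
After 'absent': P(author N) = 0.8·0.0296 / (0.8·0.0296 + 0.25·0.9704) ≈ 0.0889
After 'absent': P(author N) = 0.8·0.0889 / (0.8·0.0889 + 0.25·0.9111) ≈ 0.2378
After 'present': P(author N) = 0.2·0.2378 / (0.2·0.2378 + 0.75·0.7622) ≈ 0.0768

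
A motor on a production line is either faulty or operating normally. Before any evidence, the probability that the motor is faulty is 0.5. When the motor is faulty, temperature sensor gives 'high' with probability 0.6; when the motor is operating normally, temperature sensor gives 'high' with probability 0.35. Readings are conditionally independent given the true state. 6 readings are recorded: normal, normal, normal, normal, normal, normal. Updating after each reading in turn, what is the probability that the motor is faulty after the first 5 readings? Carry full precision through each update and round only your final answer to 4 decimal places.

Apply Bayes' rule sequentially, carrying P(faulty) forward.
After 'normal': P(faulty) = 0.4·0.5000 / (0.4·0.5000 + 0.65·0.5000) ≈ 0.3810
After 'normal': P(faulty) = 0.4·0.3810 / (0.4·0.3810 + 0.65·0.6190) ≈ 0.2747
After 'normal': P(faulty) = 0.4·0.2747 / (0.4·0.2747 + 0.65·0.7253) ≈ 0.1890
After 'normal': P(faulty) = 0.4·0.1890 / (0.4·0.1890 + 0.65·0.8110) ≈ 0.1254
After 'normal': P(faulty) = 0.4·0.1254 / (0.4·0.1254 + 0.65·0.8746) ≈ 0.0811

0.0811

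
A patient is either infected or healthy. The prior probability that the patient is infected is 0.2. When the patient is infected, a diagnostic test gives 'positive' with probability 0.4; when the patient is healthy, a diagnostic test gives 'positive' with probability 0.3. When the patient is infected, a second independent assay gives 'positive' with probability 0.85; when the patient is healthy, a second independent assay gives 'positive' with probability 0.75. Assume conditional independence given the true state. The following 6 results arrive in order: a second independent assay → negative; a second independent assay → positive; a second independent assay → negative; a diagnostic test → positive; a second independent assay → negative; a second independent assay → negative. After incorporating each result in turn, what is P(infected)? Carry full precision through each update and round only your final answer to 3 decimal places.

0.047

Apply Bayes' rule sequentially, carrying P(infected) forward.
After a second independent assay='negative': P(infected) = 0.15·0.2000 / (0.15·0.2000 + 0.25·0.8000) ≈ 0.1304
After a second independent assay='positive': P(infected) = 0.85·0.1304 / (0.85·0.1304 + 0.75·0.8696) ≈ 0.1453
After a second independent assay='negative': P(infected) = 0.15·0.1453 / (0.15·0.1453 + 0.25·0.8547) ≈ 0.0926
After a diagnostic test='positive': P(infected) = 0.4·0.0926 / (0.4·0.0926 + 0.3·0.9074) ≈ 0.1197
After a second independent assay='negative': P(infected) = 0.15·0.1197 / (0.15·0.1197 + 0.25·0.8803) ≈ 0.0754
After a second independent assay='negative': P(infected) = 0.15·0.0754 / (0.15·0.0754 + 0.25·0.9246) ≈ 0.0467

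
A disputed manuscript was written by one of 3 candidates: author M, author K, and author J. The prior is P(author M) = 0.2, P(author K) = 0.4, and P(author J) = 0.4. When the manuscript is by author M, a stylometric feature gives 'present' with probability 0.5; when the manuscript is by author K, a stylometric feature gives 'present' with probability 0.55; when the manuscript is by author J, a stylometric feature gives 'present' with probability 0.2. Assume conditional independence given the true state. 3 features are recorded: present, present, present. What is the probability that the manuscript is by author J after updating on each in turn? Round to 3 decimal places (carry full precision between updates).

After 'present': normaliser = 0.5·0.2000 + 0.55·0.4000 + 0.2·0.4000; P(author M) ≈ 0.2500, P(author K) ≈ 0.5500, P(author J) ≈ 0.2000
After 'present': normaliser = 0.5·0.2500 + 0.55·0.5500 + 0.2·0.2000; P(author M) ≈ 0.2674, P(author K) ≈ 0.6471, P(author J) ≈ 0.0856
After 'present': normaliser = 0.5·0.2674 + 0.55·0.6471 + 0.2·0.0856; P(author M) ≈ 0.2639, P(author K) ≈ 0.7024, P(author J) ≈ 0.0338

0.034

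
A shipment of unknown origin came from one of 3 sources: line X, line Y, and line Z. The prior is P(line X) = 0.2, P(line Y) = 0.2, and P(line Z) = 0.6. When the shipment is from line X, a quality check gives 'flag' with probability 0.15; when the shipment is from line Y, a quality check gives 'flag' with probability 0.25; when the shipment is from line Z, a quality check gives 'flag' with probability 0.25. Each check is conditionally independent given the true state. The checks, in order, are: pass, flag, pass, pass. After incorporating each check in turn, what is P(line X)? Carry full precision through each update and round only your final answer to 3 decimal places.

Apply Bayes' rule sequentially, carrying P(line X) forward.
After 'pass': normaliser = 0.85·0.2000 + 0.75·0.2000 + 0.75·0.6000; P(line X) ≈ 0.2208, P(line Y) ≈ 0.1948, P(line Z) ≈ 0.5844
After 'flag': normaliser = 0.15·0.2208 + 0.25·0.1948 + 0.25·0.5844; P(line X) ≈ 0.1453, P(line Y) ≈ 0.2137, P(line Z) ≈ 0.6410
After 'pass': normaliser = 0.85·0.1453 + 0.75·0.2137 + 0.75·0.6410; P(line X) ≈ 0.1615, P(line Y) ≈ 0.2096, P(line Z) ≈ 0.6288
After 'pass': normaliser = 0.85·0.1615 + 0.75·0.2096 + 0.75·0.6288; P(line X) ≈ 0.1792, P(line Y) ≈ 0.2052, P(line Z) ≈ 0.6156

0.179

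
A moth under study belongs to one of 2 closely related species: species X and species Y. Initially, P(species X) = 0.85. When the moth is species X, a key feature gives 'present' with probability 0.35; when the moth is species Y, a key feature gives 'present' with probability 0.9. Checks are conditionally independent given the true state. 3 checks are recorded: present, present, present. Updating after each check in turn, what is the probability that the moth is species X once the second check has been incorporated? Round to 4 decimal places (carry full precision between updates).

0.4615

After 'present': P(species X) = 0.35·0.8500 / (0.35·0.8500 + 0.9·0.1500) ≈ 0.6879
After 'present': P(species X) = 0.35·0.6879 / (0.35·0.6879 + 0.9·0.3121) ≈ 0.4615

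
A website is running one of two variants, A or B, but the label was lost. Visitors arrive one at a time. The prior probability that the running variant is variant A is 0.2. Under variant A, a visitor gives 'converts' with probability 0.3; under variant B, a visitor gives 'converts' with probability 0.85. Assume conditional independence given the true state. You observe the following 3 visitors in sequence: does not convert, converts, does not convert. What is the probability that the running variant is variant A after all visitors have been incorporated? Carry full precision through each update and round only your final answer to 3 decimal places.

0.658

After 'does not convert': P(A) = 0.7·0.2000 / (0.7·0.2000 + 0.15·0.8000) ≈ 0.5385
After 'converts': P(A) = 0.3·0.5385 / (0.3·0.5385 + 0.85·0.4615) ≈ 0.2917
After 'does not convert': P(A) = 0.7·0.2917 / (0.7·0.2917 + 0.15·0.7083) ≈ 0.6577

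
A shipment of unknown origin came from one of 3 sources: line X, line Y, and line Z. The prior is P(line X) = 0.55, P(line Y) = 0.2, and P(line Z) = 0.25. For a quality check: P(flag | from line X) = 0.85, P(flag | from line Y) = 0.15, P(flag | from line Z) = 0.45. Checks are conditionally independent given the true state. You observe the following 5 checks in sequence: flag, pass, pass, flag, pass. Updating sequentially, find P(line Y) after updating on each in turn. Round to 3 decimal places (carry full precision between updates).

0.221

After 'flag': normaliser = 0.85·0.5500 + 0.15·0.2000 + 0.45·0.2500; P(line X) ≈ 0.7664, P(line Y) ≈ 0.0492, P(line Z) ≈ 0.1844
After 'pass': normaliser = 0.15·0.7664 + 0.85·0.0492 + 0.55·0.1844; P(line X) ≈ 0.4452, P(line Y) ≈ 0.1619, P(line Z) ≈ 0.3929
After 'pass': normaliser = 0.15·0.4452 + 0.85·0.1619 + 0.55·0.3929; P(line X) ≈ 0.1588, P(line Y) ≈ 0.3273, P(line Z) ≈ 0.5139
After 'flag': normaliser = 0.85·0.1588 + 0.15·0.3273 + 0.45·0.5139; P(line X) ≈ 0.3251, P(line Y) ≈ 0.1182, P(line Z) ≈ 0.5567
After 'pass': normaliser = 0.15·0.3251 + 0.85·0.1182 + 0.55·0.5567; P(line X) ≈ 0.1071, P(line Y) ≈ 0.2206, P(line Z) ≈ 0.6723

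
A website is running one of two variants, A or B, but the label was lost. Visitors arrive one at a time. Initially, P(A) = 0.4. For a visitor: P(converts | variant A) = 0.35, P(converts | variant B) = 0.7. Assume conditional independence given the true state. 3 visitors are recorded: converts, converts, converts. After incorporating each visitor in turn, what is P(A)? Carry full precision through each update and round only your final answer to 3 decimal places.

0.077

After 'converts': P(A) = 0.35·0.4000 / (0.35·0.4000 + 0.7·0.6000) ≈ 0.2500
After 'converts': P(A) = 0.35·0.2500 / (0.35·0.2500 + 0.7·0.7500) ≈ 0.1429
After 'converts': P(A) = 0.35·0.1429 / (0.35·0.1429 + 0.7·0.8571) ≈ 0.0769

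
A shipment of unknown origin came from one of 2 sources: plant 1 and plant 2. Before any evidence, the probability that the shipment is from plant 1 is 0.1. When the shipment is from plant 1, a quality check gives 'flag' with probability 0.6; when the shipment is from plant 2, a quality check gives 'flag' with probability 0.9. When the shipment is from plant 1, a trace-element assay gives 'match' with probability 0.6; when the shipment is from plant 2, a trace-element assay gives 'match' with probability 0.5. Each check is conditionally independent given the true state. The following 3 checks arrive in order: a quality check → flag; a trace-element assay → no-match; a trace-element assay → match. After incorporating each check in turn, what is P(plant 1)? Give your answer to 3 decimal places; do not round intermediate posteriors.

0.066

After a quality check='flag': P(plant 1) = 0.6·0.1000 / (0.6·0.1000 + 0.9·0.9000) ≈ 0.0690
After a trace-element assay='no-match': P(plant 1) = 0.4·0.0690 / (0.4·0.0690 + 0.5·0.9310) ≈ 0.0559
After a trace-element assay='match': P(plant 1) = 0.6·0.0559 / (0.6·0.0559 + 0.5·0.9441) ≈ 0.0664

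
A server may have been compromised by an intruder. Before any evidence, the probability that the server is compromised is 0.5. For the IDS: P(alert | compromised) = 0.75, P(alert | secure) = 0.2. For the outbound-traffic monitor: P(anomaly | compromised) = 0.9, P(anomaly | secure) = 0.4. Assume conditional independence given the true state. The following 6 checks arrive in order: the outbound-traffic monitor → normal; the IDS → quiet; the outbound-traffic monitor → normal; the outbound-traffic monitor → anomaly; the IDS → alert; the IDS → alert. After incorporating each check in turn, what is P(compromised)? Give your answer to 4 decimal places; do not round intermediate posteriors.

0.2155

After the outbound-traffic monitor='normal': P(compromised) = 0.1·0.5000 / (0.1·0.5000 + 0.6·0.5000) ≈ 0.1429
After the IDS='quiet': P(compromised) = 0.25·0.1429 / (0.25·0.1429 + 0.8·0.8571) ≈ 0.0495
After the outbound-traffic monitor='normal': P(compromised) = 0.1·0.0495 / (0.1·0.0495 + 0.6·0.9505) ≈ 0.0086
After the outbound-traffic monitor='anomaly': P(compromised) = 0.9·0.0086 / (0.9·0.0086 + 0.4·0.9914) ≈ 0.0192
After the IDS='alert': P(compromised) = 0.75·0.0192 / (0.75·0.0192 + 0.2·0.9808) ≈ 0.0682
After the IDS='alert': P(compromised) = 0.75·0.0682 / (0.75·0.0682 + 0.2·0.9318) ≈ 0.2155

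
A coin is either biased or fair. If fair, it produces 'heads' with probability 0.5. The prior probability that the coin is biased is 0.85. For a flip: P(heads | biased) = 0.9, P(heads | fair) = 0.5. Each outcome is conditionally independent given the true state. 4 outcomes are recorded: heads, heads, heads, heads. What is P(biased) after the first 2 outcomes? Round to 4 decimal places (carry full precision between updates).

0.9483

After 'heads': P(biased) = 0.9·0.8500 / (0.9·0.8500 + 0.5·0.1500) ≈ 0.9107
After 'heads': P(biased) = 0.9·0.9107 / (0.9·0.9107 + 0.5·0.0893) ≈ 0.9483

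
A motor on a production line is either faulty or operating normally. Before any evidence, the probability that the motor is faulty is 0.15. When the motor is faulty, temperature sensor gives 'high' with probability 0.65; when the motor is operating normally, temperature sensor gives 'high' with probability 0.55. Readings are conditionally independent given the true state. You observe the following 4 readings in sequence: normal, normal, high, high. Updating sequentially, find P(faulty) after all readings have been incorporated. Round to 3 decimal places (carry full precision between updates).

Each posterior becomes the prior for the next update.
After 'normal': P(faulty) = 0.35·0.1500 / (0.35·0.1500 + 0.45·0.8500) ≈ 0.1207
After 'normal': P(faulty) = 0.35·0.1207 / (0.35·0.1207 + 0.45·0.8793) ≈ 0.0965
After 'high': P(faulty) = 0.65·0.0965 / (0.65·0.0965 + 0.55·0.9035) ≈ 0.1120
After 'high': P(faulty) = 0.65·0.1120 / (0.65·0.1120 + 0.55·0.8880) ≈ 0.1298

0.130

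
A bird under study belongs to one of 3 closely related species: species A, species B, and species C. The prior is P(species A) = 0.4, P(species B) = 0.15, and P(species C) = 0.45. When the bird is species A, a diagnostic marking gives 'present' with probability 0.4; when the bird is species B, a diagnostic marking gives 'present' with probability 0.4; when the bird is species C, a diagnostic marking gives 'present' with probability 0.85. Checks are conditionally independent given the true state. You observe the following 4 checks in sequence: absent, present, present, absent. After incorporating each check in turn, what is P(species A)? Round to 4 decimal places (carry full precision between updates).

Each posterior becomes the prior for the next update.
After 'absent': normaliser = 0.6·0.4000 + 0.6·0.1500 + 0.15·0.4500; P(species A) ≈ 0.6038, P(species B) ≈ 0.2264, P(species C) ≈ 0.1698
After 'present': normaliser = 0.4·0.6038 + 0.4·0.2264 + 0.85·0.1698; P(species A) ≈ 0.5069, P(species B) ≈ 0.1901, P(species C) ≈ 0.3030
After 'present': normaliser = 0.4·0.5069 + 0.4·0.1901 + 0.85·0.3030; P(species A) ≈ 0.3781, P(species B) ≈ 0.1418, P(species C) ≈ 0.4802
After 'absent': normaliser = 0.6·0.3781 + 0.6·0.1418 + 0.15·0.4802; P(species A) ≈ 0.5908, P(species B) ≈ 0.2216, P(species C) ≈ 0.1876

0.5908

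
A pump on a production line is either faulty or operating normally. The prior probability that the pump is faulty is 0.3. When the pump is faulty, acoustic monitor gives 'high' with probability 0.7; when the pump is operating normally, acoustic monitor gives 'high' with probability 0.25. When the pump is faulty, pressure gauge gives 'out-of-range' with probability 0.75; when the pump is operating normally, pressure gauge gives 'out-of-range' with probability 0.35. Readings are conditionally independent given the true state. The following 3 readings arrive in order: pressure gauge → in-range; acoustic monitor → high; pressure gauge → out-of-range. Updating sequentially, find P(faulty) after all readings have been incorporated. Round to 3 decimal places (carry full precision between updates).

Apply Bayes' rule sequentially, carrying P(faulty) forward.
After pressure gauge='in-range': P(faulty) = 0.25·0.3000 / (0.25·0.3000 + 0.65·0.7000) ≈ 0.1415
After acoustic monitor='high': P(faulty) = 0.7·0.1415 / (0.7·0.1415 + 0.25·0.8585) ≈ 0.3158
After pressure gauge='out-of-range': P(faulty) = 0.75·0.3158 / (0.75·0.3158 + 0.35·0.6842) ≈ 0.4972

0.497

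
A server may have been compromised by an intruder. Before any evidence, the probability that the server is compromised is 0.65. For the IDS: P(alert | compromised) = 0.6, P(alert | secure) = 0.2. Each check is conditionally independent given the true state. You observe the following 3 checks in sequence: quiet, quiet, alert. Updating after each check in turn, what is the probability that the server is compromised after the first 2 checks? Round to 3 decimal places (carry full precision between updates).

0.317

After 'quiet': P(compromised) = 0.4·0.6500 / (0.4·0.6500 + 0.8·0.3500) ≈ 0.4815
After 'quiet': P(compromised) = 0.4·0.4815 / (0.4·0.4815 + 0.8·0.5185) ≈ 0.3171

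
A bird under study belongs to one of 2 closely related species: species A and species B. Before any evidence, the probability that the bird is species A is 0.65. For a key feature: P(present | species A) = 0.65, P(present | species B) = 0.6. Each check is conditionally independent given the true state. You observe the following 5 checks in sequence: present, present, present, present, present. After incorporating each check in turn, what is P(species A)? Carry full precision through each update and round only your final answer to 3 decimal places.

After 'present': P(species A) = 0.65·0.6500 / (0.65·0.6500 + 0.6·0.3500) ≈ 0.6680
After 'present': P(species A) = 0.65·0.6680 / (0.65·0.6680 + 0.6·0.3320) ≈ 0.6855
After 'present': P(species A) = 0.65·0.6855 / (0.65·0.6855 + 0.6·0.3145) ≈ 0.7025
After 'present': P(species A) = 0.65·0.7025 / (0.65·0.7025 + 0.6·0.2975) ≈ 0.7189
After 'present': P(species A) = 0.65·0.7189 / (0.65·0.7189 + 0.6·0.2811) ≈ 0.7348

0.735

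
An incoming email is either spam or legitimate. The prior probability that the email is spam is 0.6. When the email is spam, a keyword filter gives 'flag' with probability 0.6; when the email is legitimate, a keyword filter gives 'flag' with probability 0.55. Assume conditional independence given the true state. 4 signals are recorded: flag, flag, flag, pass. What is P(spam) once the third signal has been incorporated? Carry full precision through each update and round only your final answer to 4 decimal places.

After 'flag': P(spam) = 0.6·0.6000 / (0.6·0.6000 + 0.55·0.4000) ≈ 0.6207
After 'flag': P(spam) = 0.6·0.6207 / (0.6·0.6207 + 0.55·0.3793) ≈ 0.6409
After 'flag': P(spam) = 0.6·0.6409 / (0.6·0.6409 + 0.55·0.3591) ≈ 0.6607

0.6607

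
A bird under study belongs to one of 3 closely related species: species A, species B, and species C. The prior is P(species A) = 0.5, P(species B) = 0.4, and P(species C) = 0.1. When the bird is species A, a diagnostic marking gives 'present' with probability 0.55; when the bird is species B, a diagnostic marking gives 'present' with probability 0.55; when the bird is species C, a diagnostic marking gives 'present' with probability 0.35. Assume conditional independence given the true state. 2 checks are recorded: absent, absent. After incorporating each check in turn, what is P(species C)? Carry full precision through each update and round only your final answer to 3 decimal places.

Each posterior becomes the prior for the next update.
After 'absent': normaliser = 0.45·0.5000 + 0.45·0.4000 + 0.65·0.1000; P(species A) ≈ 0.4787, P(species B) ≈ 0.3830, P(species C) ≈ 0.1383
After 'absent': normaliser = 0.45·0.4787 + 0.45·0.3830 + 0.65·0.1383; P(species A) ≈ 0.4510, P(species B) ≈ 0.3608, P(species C) ≈ 0.1882

0.188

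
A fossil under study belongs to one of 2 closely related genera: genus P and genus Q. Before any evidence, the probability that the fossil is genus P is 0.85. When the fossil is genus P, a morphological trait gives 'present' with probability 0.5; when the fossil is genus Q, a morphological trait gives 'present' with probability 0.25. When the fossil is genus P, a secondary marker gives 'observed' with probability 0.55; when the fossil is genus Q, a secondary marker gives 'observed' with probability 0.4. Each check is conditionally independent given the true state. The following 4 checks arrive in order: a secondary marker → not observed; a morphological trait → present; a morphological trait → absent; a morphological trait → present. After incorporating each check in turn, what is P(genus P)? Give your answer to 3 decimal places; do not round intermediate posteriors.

0.919

After a secondary marker='not observed': P(genus P) = 0.45·0.8500 / (0.45·0.8500 + 0.6·0.1500) ≈ 0.8095
After a morphological trait='present': P(genus P) = 0.5·0.8095 / (0.5·0.8095 + 0.25·0.1905) ≈ 0.8947
After a morphological trait='absent': P(genus P) = 0.5·0.8947 / (0.5·0.8947 + 0.75·0.1053) ≈ 0.8500
After a morphological trait='present': P(genus P) = 0.5·0.8500 / (0.5·0.8500 + 0.25·0.1500) ≈ 0.9189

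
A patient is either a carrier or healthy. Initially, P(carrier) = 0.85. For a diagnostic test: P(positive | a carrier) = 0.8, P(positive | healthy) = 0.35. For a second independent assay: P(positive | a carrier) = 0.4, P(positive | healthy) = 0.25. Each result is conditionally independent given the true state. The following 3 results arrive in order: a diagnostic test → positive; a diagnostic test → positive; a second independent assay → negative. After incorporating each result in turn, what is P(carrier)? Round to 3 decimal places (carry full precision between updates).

After a diagnostic test='positive': P(carrier) = 0.8·0.8500 / (0.8·0.8500 + 0.35·0.1500) ≈ 0.9283
After a diagnostic test='positive': P(carrier) = 0.8·0.9283 / (0.8·0.9283 + 0.35·0.0717) ≈ 0.9673
After a second independent assay='negative': P(carrier) = 0.6·0.9673 / (0.6·0.9673 + 0.75·0.0327) ≈ 0.9595

0.959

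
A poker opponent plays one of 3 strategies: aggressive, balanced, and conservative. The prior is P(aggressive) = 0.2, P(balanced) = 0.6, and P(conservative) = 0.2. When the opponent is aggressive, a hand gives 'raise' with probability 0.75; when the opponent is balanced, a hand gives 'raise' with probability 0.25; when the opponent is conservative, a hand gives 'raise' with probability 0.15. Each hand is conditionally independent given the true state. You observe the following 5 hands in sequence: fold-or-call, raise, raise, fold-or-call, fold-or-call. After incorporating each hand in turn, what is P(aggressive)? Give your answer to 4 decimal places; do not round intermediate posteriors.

0.0864

After 'fold-or-call': normaliser = 0.25·0.2000 + 0.75·0.6000 + 0.85·0.2000; P(aggressive) ≈ 0.0746, P(balanced) ≈ 0.6716, P(conservative) ≈ 0.2537
After 'raise': normaliser = 0.75·0.0746 + 0.25·0.6716 + 0.15·0.2537; P(aggressive) ≈ 0.2137, P(balanced) ≈ 0.6410, P(conservative) ≈ 0.1453
After 'raise': normaliser = 0.75·0.2137 + 0.25·0.6410 + 0.15·0.1453; P(aggressive) ≈ 0.4682, P(balanced) ≈ 0.4682, P(conservative) ≈ 0.0637
After 'fold-or-call': normaliser = 0.25·0.4682 + 0.75·0.4682 + 0.85·0.0637; P(aggressive) ≈ 0.2241, P(balanced) ≈ 0.6723, P(conservative) ≈ 0.1036
After 'fold-or-call': normaliser = 0.25·0.2241 + 0.75·0.6723 + 0.85·0.1036; P(aggressive) ≈ 0.0864, P(balanced) ≈ 0.7777, P(conservative) ≈ 0.1359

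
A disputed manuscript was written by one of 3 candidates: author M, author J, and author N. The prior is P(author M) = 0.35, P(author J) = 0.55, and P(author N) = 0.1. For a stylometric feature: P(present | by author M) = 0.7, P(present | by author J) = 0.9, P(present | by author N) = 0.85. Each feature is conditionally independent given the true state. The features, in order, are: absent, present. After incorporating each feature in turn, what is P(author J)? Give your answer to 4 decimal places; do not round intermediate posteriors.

0.3646

Each posterior becomes the prior for the next update.
After 'absent': normaliser = 0.3·0.3500 + 0.1·0.5500 + 0.15·0.1000; P(author M) ≈ 0.6000, P(author J) ≈ 0.3143, P(author N) ≈ 0.0857
After 'present': normaliser = 0.7·0.6000 + 0.9·0.3143 + 0.85·0.0857; P(author M) ≈ 0.5414, P(author J) ≈ 0.3646, P(author N) ≈ 0.0939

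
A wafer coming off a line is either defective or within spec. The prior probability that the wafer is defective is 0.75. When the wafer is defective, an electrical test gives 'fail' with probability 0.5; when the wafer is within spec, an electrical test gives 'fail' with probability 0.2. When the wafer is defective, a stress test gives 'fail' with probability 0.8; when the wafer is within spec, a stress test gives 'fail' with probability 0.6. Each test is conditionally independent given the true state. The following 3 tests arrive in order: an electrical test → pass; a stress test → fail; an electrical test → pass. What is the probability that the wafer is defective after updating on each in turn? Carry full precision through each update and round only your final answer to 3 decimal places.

0.610

After an electrical test='pass': P(defective) = 0.5·0.7500 / (0.5·0.7500 + 0.8·0.2500) ≈ 0.6522
After a stress test='fail': P(defective) = 0.8·0.6522 / (0.8·0.6522 + 0.6·0.3478) ≈ 0.7143
After an electrical test='pass': P(defective) = 0.5·0.7143 / (0.5·0.7143 + 0.8·0.2857) ≈ 0.6098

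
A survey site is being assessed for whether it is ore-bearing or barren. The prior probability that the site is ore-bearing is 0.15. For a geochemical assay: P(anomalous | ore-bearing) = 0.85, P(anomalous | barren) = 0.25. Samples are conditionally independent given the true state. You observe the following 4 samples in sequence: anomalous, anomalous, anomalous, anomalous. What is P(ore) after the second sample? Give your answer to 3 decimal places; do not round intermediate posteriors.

0.671

Each posterior becomes the prior for the next update.
After 'anomalous': P(ore) = 0.85·0.1500 / (0.85·0.1500 + 0.25·0.8500) ≈ 0.3750
After 'anomalous': P(ore) = 0.85·0.3750 / (0.85·0.3750 + 0.25·0.6250) ≈ 0.6711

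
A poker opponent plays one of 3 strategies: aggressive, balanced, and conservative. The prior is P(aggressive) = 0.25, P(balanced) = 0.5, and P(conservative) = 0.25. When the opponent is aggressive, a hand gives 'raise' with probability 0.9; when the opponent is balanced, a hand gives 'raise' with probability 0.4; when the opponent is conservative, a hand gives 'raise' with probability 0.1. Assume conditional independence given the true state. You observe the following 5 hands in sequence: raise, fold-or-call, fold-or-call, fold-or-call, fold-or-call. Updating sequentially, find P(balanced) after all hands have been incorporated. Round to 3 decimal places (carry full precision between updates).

0.612

After 'raise': normaliser = 0.9·0.2500 + 0.4·0.5000 + 0.1·0.2500; P(aggressive) ≈ 0.5000, P(balanced) ≈ 0.4444, P(conservative) ≈ 0.0556
After 'fold-or-call': normaliser = 0.1·0.5000 + 0.6·0.4444 + 0.9·0.0556; P(aggressive) ≈ 0.1364, P(balanced) ≈ 0.7273, P(conservative) ≈ 0.1364
After 'fold-or-call': normaliser = 0.1·0.1364 + 0.6·0.7273 + 0.9·0.1364; P(aggressive) ≈ 0.0238, P(balanced) ≈ 0.7619, P(conservative) ≈ 0.2143
After 'fold-or-call': normaliser = 0.1·0.0238 + 0.6·0.7619 + 0.9·0.2143; P(aggressive) ≈ 0.0036, P(balanced) ≈ 0.7007, P(conservative) ≈ 0.2956
After 'fold-or-call': normaliser = 0.1·0.0036 + 0.6·0.7007 + 0.9·0.2956; P(aggressive) ≈ 0.0005, P(balanced) ≈ 0.6121, P(conservative) ≈ 0.3874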